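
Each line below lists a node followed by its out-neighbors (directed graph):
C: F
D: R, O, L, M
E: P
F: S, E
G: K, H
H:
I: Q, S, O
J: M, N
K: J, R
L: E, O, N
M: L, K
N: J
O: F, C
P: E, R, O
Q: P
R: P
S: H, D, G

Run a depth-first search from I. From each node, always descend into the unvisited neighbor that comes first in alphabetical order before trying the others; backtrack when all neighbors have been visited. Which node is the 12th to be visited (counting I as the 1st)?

J

Visit I
I → O
O → C
C → F
F → E
E → P
P → R
F → S
S → D
D → L
L → N
N → J
J → M
M → K
S → G
G → H
I → Q

Visit order: I, O, C, F, E, P, R, S, D, L, N, J, M, K, G, H, Q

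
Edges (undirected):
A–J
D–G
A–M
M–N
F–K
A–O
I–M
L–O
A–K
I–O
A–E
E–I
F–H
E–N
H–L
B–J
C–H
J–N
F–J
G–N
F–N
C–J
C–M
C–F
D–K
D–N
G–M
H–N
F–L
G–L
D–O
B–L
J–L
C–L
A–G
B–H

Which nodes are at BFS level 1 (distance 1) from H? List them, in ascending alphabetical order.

B, C, F, L, N

Level 0: H
Level 1: B, C, F, L, N
Level 2: D, E, G, J, K, M, O
Level 3: A, I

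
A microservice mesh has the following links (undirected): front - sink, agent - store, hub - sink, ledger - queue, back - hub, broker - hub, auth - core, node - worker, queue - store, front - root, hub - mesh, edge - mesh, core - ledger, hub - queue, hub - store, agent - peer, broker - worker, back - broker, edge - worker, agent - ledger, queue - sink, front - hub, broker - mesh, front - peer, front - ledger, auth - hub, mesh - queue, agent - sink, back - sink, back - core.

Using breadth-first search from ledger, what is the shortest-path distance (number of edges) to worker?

Level 0: ledger
Level 1: agent, core, front, queue
Level 2: auth, back, hub, mesh, peer, root, sink, store
Level 3: broker, edge
Level 4: worker
Level 5: node
worker first appears at level 4.

4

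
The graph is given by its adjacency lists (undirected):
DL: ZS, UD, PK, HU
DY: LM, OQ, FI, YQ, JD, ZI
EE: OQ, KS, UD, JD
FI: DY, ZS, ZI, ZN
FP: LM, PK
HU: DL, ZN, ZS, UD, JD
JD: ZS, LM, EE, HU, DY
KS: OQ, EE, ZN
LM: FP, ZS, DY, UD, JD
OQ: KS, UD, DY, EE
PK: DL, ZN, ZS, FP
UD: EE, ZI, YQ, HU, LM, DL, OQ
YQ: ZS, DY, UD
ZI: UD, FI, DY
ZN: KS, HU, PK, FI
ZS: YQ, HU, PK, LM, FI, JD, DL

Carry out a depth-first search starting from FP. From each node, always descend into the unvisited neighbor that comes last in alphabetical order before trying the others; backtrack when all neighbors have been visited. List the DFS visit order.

Visit FP
FP → PK
PK → ZS
ZS → YQ
YQ → UD
UD → ZI
ZI → FI
FI → ZN
ZN → KS
KS → OQ
OQ → EE
EE → JD
JD → LM
LM → DY
JD → HU
HU → DL

FP → PK → ZS → YQ → UD → ZI → FI → ZN → KS → OQ → EE → JD → LM → DY → HU → DL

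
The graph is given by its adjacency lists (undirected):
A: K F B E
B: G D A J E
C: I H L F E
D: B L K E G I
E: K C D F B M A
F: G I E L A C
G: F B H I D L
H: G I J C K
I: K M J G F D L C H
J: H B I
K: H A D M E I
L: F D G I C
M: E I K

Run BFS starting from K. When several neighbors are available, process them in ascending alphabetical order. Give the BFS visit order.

K → A → D → E → H → I → M → B → F → G → L → C → J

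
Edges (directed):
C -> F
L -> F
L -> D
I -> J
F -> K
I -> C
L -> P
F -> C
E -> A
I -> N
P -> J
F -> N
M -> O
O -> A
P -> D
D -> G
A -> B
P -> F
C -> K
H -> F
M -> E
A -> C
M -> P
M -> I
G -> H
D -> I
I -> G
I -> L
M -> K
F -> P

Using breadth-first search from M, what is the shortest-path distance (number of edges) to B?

3

Level 0: M
Level 1: E, I, K, O, P
Level 2: A, C, D, F, G, J, L, N
Level 3: B, H
B first appears at level 3.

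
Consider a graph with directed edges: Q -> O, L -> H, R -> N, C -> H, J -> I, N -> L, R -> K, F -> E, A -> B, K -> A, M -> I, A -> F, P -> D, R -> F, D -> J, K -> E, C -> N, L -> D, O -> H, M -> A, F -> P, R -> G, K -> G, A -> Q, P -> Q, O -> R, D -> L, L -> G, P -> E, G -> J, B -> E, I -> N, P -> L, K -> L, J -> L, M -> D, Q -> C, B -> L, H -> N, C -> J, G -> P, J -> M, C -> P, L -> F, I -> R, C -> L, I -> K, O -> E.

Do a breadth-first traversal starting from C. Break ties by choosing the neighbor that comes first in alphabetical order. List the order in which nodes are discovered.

Visit C; enqueue H, J, L, N, P → queue [H, J, L, N, P]
Visit H → queue [J, L, N, P]
Visit J; enqueue I, M → queue [L, N, P, I, M]
Visit L; enqueue D, F, G → queue [N, P, I, M, D, F, G]
Visit N → queue [P, I, M, D, F, G]
Visit P; enqueue E, Q → queue [I, M, D, F, G, E, Q]
Visit I; enqueue K, R → queue [M, D, F, G, E, Q, K, R]
Visit M; enqueue A → queue [D, F, G, E, Q, K, R, A]
Visit D → queue [F, G, E, Q, K, R, A]
Visit F → queue [G, E, Q, K, R, A]
Visit G → queue [E, Q, K, R, A]
Visit E → queue [Q, K, R, A]
Visit Q; enqueue O → queue [K, R, A, O]
Visit K → queue [R, A, O]
Visit R → queue [A, O]
Visit A; enqueue B → queue [O, B]
Visit O → queue [B]
Visit B → queue []

C, H, J, L, N, P, I, M, D, F, G, E, Q, K, R, A, O, B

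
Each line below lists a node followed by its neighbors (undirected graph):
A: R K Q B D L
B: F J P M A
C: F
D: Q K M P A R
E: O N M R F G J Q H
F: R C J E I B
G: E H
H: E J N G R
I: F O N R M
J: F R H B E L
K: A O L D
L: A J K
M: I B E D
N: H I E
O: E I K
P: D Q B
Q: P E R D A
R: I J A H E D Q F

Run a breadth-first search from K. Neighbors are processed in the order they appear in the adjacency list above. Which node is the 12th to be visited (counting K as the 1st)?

Visit K; enqueue A, O, L, D → queue [A, O, L, D]
Visit A; enqueue R, Q, B → queue [O, L, D, R, Q, B]
Visit O; enqueue E, I → queue [L, D, R, Q, B, E, I]
Visit L; enqueue J → queue [D, R, Q, B, E, I, J]
Visit D; enqueue M, P → queue [R, Q, B, E, I, J, M, P]
Visit R; enqueue H, F → queue [Q, B, E, I, J, M, P, H, F]
Visit Q → queue [B, E, I, J, M, P, H, F]
Visit B → queue [E, I, J, M, P, H, F]
Visit E; enqueue N, G → queue [I, J, M, P, H, F, N, G]
Visit I → queue [J, M, P, H, F, N, G]
Visit J → queue [M, P, H, F, N, G]
Visit M → queue [P, H, F, N, G]
Visit P → queue [H, F, N, G]
Visit H → queue [F, N, G]
Visit F; enqueue C → queue [N, G, C]
Visit N → queue [G, C]
Visit G → queue [C]
Visit C → queue []

Visit order: K, A, O, L, D, R, Q, B, E, I, J, M, P, H, F, N, G, C

M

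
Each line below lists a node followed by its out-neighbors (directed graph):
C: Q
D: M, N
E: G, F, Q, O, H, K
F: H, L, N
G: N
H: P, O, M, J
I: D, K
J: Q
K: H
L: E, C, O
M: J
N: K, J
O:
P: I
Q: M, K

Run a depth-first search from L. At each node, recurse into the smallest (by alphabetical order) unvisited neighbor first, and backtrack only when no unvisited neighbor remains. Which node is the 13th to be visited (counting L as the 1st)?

Visit L
L → C
C → Q
Q → K
K → H
H → J
H → M
H → O
H → P
P → I
I → D
D → N
L → E
E → F
E → G

Visit order: L, C, Q, K, H, J, M, O, P, I, D, N, E, F, G

E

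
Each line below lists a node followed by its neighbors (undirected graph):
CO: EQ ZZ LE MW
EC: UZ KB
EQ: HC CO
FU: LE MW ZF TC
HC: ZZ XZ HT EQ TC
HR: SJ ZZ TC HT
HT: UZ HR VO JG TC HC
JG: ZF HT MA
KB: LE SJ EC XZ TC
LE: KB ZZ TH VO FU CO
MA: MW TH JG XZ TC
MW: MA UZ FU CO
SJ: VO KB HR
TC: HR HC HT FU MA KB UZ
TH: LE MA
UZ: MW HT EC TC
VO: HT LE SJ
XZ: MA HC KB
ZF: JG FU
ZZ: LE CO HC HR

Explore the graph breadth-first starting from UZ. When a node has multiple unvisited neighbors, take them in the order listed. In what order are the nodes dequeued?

UZ, MW, HT, EC, TC, MA, FU, CO, HR, VO, JG, HC, KB, TH, XZ, LE, ZF, EQ, ZZ, SJ

Visit UZ; enqueue MW, HT, EC, TC → queue [MW, HT, EC, TC]
Visit MW; enqueue MA, FU, CO → queue [HT, EC, TC, MA, FU, CO]
Visit HT; enqueue HR, VO, JG, HC → queue [EC, TC, MA, FU, CO, HR, VO, JG, HC]
Visit EC; enqueue KB → queue [TC, MA, FU, CO, HR, VO, JG, HC, KB]
Visit TC → queue [MA, FU, CO, HR, VO, JG, HC, KB]
Visit MA; enqueue TH, XZ → queue [FU, CO, HR, VO, JG, HC, KB, TH, XZ]
Visit FU; enqueue LE, ZF → queue [CO, HR, VO, JG, HC, KB, TH, XZ, LE, ZF]
Visit CO; enqueue EQ, ZZ → queue [HR, VO, JG, HC, KB, TH, XZ, LE, ZF, EQ, ZZ]
Visit HR; enqueue SJ → queue [VO, JG, HC, KB, TH, XZ, LE, ZF, EQ, ZZ, SJ]
Visit VO → queue [JG, HC, KB, TH, XZ, LE, ZF, EQ, ZZ, SJ]
Visit JG → queue [HC, KB, TH, XZ, LE, ZF, EQ, ZZ, SJ]
Visit HC → queue [KB, TH, XZ, LE, ZF, EQ, ZZ, SJ]
Visit KB → queue [TH, XZ, LE, ZF, EQ, ZZ, SJ]
Visit TH → queue [XZ, LE, ZF, EQ, ZZ, SJ]
Visit XZ → queue [LE, ZF, EQ, ZZ, SJ]
Visit LE → queue [ZF, EQ, ZZ, SJ]
Visit ZF → queue [EQ, ZZ, SJ]
Visit EQ → queue [ZZ, SJ]
Visit ZZ → queue [SJ]
Visit SJ → queue []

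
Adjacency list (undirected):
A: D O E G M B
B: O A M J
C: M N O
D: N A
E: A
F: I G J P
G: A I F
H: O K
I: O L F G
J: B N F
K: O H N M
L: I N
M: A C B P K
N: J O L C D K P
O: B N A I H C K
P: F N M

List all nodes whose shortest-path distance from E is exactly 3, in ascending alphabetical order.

Level 0: E
Level 1: A
Level 2: B, D, G, M, O
Level 3: C, F, H, I, J, K, N, P
Level 4: L

C, F, H, I, J, K, N, P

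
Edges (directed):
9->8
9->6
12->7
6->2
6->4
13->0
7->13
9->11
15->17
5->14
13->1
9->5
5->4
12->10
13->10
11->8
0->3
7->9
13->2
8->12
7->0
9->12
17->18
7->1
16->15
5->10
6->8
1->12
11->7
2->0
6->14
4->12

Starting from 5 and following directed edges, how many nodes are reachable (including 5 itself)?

BFS from 5 visits: 5, 14, 10, 4, 12, 7, 13, 9, 1, 0, 2, 11, 8, 6, 3
Reachable nodes: 15 of 19 total.

15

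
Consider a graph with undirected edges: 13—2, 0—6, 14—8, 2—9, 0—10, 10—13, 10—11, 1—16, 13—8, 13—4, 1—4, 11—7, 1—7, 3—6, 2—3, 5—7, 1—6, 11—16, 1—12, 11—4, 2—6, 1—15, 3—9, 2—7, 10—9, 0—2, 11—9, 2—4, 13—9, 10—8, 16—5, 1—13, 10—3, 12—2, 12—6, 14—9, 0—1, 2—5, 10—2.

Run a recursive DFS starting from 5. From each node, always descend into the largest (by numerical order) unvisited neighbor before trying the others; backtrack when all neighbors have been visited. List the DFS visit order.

5, 16, 11, 10, 13, 9, 14, 8, 3, 6, 12, 2, 7, 1, 15, 4, 0

Visit 5
5 → 16
16 → 11
11 → 10
10 → 13
13 → 9
9 → 14
14 → 8
9 → 3
3 → 6
6 → 12
12 → 2
2 → 7
7 → 1
1 → 15
1 → 4
1 → 0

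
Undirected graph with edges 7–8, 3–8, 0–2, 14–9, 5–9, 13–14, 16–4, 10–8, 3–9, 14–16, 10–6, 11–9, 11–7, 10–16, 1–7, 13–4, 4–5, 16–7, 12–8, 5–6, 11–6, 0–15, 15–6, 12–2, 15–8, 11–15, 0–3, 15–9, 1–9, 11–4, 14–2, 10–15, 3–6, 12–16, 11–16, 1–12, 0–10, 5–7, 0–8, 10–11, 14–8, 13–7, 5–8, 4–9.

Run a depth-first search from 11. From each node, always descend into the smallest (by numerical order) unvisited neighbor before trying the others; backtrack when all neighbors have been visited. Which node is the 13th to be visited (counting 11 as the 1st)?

15

Visit 11
11 → 4
4 → 5
5 → 6
6 → 3
3 → 0
0 → 2
2 → 12
12 → 1
1 → 7
7 → 8
8 → 10
10 → 15
15 → 9
9 → 14
14 → 13
14 → 16

Visit order: 11, 4, 5, 6, 3, 0, 2, 12, 1, 7, 8, 10, 15, 9, 14, 13, 16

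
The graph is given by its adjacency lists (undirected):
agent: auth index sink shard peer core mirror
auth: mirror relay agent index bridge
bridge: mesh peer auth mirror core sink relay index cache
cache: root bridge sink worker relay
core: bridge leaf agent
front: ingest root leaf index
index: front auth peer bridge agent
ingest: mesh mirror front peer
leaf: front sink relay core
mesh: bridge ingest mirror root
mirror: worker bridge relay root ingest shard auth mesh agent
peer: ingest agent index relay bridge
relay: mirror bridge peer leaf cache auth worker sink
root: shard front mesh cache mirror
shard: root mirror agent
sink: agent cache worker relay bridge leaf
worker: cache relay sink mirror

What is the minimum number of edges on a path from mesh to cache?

2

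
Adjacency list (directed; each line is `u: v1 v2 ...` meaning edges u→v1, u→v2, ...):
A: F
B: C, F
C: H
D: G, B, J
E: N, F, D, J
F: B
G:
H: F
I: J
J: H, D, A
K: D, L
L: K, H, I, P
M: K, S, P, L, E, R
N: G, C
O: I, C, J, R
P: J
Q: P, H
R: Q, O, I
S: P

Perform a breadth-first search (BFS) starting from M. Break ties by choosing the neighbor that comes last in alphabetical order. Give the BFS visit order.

Visit M; enqueue S, R, P, L, K, E → queue [S, R, P, L, K, E]
Visit S → queue [R, P, L, K, E]
Visit R; enqueue Q, O, I → queue [P, L, K, E, Q, O, I]
Visit P; enqueue J → queue [L, K, E, Q, O, I, J]
Visit L; enqueue H → queue [K, E, Q, O, I, J, H]
Visit K; enqueue D → queue [E, Q, O, I, J, H, D]
Visit E; enqueue N, F → queue [Q, O, I, J, H, D, N, F]
Visit Q → queue [O, I, J, H, D, N, F]
Visit O; enqueue C → queue [I, J, H, D, N, F, C]
Visit I → queue [J, H, D, N, F, C]
Visit J; enqueue A → queue [H, D, N, F, C, A]
Visit H → queue [D, N, F, C, A]
Visit D; enqueue G, B → queue [N, F, C, A, G, B]
Visit N → queue [F, C, A, G, B]
Visit F → queue [C, A, G, B]
Visit C → queue [A, G, B]
Visit A → queue [G, B]
Visit G → queue [B]
Visit B → queue []

M → S → R → P → L → K → E → Q → O → I → J → H → D → N → F → C → A → G → B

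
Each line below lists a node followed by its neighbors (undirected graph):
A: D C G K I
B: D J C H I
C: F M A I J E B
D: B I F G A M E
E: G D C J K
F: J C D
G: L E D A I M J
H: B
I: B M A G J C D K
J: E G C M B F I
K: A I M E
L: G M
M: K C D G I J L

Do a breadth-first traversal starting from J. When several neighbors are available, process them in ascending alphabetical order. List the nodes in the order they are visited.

Visit J; enqueue B, C, E, F, G, I, M → queue [B, C, E, F, G, I, M]
Visit B; enqueue D, H → queue [C, E, F, G, I, M, D, H]
Visit C; enqueue A → queue [E, F, G, I, M, D, H, A]
Visit E; enqueue K → queue [F, G, I, M, D, H, A, K]
Visit F → queue [G, I, M, D, H, A, K]
Visit G; enqueue L → queue [I, M, D, H, A, K, L]
Visit I → queue [M, D, H, A, K, L]
Visit M → queue [D, H, A, K, L]
Visit D → queue [H, A, K, L]
Visit H → queue [A, K, L]
Visit A → queue [K, L]
Visit K → queue [L]
Visit L → queue []

J, B, C, E, F, G, I, M, D, H, A, K, L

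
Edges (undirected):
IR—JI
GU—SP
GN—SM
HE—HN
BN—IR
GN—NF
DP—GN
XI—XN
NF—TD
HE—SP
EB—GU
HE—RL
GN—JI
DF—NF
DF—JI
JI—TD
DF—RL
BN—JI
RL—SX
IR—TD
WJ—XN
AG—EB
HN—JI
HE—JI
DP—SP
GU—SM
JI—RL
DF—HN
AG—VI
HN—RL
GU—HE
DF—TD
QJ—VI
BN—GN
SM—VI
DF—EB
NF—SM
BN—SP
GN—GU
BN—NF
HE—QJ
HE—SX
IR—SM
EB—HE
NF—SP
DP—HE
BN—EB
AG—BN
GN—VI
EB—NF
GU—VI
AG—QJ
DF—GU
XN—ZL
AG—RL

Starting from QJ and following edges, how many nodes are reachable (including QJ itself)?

19

BFS from QJ visits: QJ, AG, HE, VI, BN, EB, RL, DP, GU, HN, JI, SP, SX, GN, SM, IR, NF, DF, TD
Reachable nodes: 19 of 23 total.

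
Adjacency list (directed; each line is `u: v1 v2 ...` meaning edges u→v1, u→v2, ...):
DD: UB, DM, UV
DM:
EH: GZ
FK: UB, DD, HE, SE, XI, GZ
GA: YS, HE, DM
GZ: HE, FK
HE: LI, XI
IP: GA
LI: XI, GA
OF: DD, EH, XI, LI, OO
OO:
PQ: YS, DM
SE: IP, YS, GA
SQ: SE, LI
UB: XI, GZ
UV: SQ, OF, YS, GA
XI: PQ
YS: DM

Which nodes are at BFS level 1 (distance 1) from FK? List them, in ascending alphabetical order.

DD, GZ, HE, SE, UB, XI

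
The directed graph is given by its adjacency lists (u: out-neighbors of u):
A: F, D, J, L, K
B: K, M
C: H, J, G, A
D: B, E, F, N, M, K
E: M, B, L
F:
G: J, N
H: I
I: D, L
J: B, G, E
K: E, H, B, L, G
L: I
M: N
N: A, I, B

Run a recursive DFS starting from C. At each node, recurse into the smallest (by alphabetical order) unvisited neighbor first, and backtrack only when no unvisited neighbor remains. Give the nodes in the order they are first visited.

Visit C
C → A
A → D
D → B
B → K
K → E
E → L
L → I
E → M
M → N
K → G
G → J
K → H
D → F

C → A → D → B → K → E → L → I → M → N → G → J → H → F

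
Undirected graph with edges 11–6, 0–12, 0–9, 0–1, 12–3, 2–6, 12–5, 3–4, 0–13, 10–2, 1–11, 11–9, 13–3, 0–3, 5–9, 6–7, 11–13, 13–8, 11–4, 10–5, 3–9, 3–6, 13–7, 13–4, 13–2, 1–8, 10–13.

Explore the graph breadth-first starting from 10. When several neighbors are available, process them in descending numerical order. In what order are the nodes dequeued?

10 13 5 2 11 8 7 4 3 0 12 9 6 1

Visit 10; enqueue 13, 5, 2 → queue [13, 5, 2]
Visit 13; enqueue 11, 8, 7, 4, 3, 0 → queue [5, 2, 11, 8, 7, 4, 3, 0]
Visit 5; enqueue 12, 9 → queue [2, 11, 8, 7, 4, 3, 0, 12, 9]
Visit 2; enqueue 6 → queue [11, 8, 7, 4, 3, 0, 12, 9, 6]
Visit 11; enqueue 1 → queue [8, 7, 4, 3, 0, 12, 9, 6, 1]
Visit 8 → queue [7, 4, 3, 0, 12, 9, 6, 1]
Visit 7 → queue [4, 3, 0, 12, 9, 6, 1]
Visit 4 → queue [3, 0, 12, 9, 6, 1]
Visit 3 → queue [0, 12, 9, 6, 1]
Visit 0 → queue [12, 9, 6, 1]
Visit 12 → queue [9, 6, 1]
Visit 9 → queue [6, 1]
Visit 6 → queue [1]
Visit 1 → queue []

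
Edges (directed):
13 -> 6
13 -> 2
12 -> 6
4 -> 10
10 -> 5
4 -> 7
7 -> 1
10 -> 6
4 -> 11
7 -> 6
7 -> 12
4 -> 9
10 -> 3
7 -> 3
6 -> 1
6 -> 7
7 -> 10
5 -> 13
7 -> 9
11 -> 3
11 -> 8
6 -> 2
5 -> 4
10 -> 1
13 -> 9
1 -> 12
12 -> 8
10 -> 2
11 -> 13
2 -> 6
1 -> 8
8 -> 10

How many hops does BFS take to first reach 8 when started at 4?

2

Level 0: 4
Level 1: 7, 9, 10, 11
Level 2: 1, 2, 3, 5, 6, 8, 12, 13
8 first appears at level 2.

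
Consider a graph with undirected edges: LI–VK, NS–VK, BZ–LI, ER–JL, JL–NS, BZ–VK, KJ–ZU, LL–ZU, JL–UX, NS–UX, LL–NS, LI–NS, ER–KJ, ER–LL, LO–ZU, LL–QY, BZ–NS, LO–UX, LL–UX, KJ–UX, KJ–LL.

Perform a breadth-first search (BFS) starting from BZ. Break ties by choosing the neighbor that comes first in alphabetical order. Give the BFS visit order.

BZ → LI → NS → VK → JL → LL → UX → ER → KJ → QY → ZU → LO

Visit BZ; enqueue LI, NS, VK → queue [LI, NS, VK]
Visit LI → queue [NS, VK]
Visit NS; enqueue JL, LL, UX → queue [VK, JL, LL, UX]
Visit VK → queue [JL, LL, UX]
Visit JL; enqueue ER → queue [LL, UX, ER]
Visit LL; enqueue KJ, QY, ZU → queue [UX, ER, KJ, QY, ZU]
Visit UX; enqueue LO → queue [ER, KJ, QY, ZU, LO]
Visit ER → queue [KJ, QY, ZU, LO]
Visit KJ → queue [QY, ZU, LO]
Visit QY → queue [ZU, LO]
Visit ZU → queue [LO]
Visit LO → queue []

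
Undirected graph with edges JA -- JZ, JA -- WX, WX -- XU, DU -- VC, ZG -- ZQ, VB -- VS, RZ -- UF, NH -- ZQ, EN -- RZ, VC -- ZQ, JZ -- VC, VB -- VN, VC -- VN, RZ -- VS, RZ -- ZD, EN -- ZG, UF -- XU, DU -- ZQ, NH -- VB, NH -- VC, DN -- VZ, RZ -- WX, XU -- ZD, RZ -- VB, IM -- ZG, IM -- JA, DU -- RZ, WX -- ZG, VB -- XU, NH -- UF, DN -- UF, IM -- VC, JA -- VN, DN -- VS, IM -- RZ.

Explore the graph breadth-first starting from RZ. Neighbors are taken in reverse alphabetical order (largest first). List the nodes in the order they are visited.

RZ, ZD, WX, VS, VB, UF, IM, EN, DU, XU, ZG, JA, DN, VN, NH, VC, ZQ, JZ, VZ

Visit RZ; enqueue ZD, WX, VS, VB, UF, IM, EN, DU → queue [ZD, WX, VS, VB, UF, IM, EN, DU]
Visit ZD; enqueue XU → queue [WX, VS, VB, UF, IM, EN, DU, XU]
Visit WX; enqueue ZG, JA → queue [VS, VB, UF, IM, EN, DU, XU, ZG, JA]
Visit VS; enqueue DN → queue [VB, UF, IM, EN, DU, XU, ZG, JA, DN]
Visit VB; enqueue VN, NH → queue [UF, IM, EN, DU, XU, ZG, JA, DN, VN, NH]
Visit UF → queue [IM, EN, DU, XU, ZG, JA, DN, VN, NH]
Visit IM; enqueue VC → queue [EN, DU, XU, ZG, JA, DN, VN, NH, VC]
Visit EN → queue [DU, XU, ZG, JA, DN, VN, NH, VC]
Visit DU; enqueue ZQ → queue [XU, ZG, JA, DN, VN, NH, VC, ZQ]
Visit XU → queue [ZG, JA, DN, VN, NH, VC, ZQ]
Visit ZG → queue [JA, DN, VN, NH, VC, ZQ]
Visit JA; enqueue JZ → queue [DN, VN, NH, VC, ZQ, JZ]
Visit DN; enqueue VZ → queue [VN, NH, VC, ZQ, JZ, VZ]
Visit VN → queue [NH, VC, ZQ, JZ, VZ]
Visit NH → queue [VC, ZQ, JZ, VZ]
Visit VC → queue [ZQ, JZ, VZ]
Visit ZQ → queue [JZ, VZ]
Visit JZ → queue [VZ]
Visit VZ → queue []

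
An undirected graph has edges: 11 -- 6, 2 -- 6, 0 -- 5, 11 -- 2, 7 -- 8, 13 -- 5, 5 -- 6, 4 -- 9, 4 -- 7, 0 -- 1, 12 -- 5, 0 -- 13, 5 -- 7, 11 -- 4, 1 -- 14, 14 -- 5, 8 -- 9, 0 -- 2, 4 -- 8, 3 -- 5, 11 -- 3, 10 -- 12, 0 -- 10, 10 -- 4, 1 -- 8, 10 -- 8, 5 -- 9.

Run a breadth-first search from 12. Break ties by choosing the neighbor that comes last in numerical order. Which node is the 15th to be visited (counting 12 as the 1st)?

Visit 12; enqueue 10, 5 → queue [10, 5]
Visit 10; enqueue 8, 4, 0 → queue [5, 8, 4, 0]
Visit 5; enqueue 14, 13, 9, 7, 6, 3 → queue [8, 4, 0, 14, 13, 9, 7, 6, 3]
Visit 8; enqueue 1 → queue [4, 0, 14, 13, 9, 7, 6, 3, 1]
Visit 4; enqueue 11 → queue [0, 14, 13, 9, 7, 6, 3, 1, 11]
Visit 0; enqueue 2 → queue [14, 13, 9, 7, 6, 3, 1, 11, 2]
Visit 14 → queue [13, 9, 7, 6, 3, 1, 11, 2]
Visit 13 → queue [9, 7, 6, 3, 1, 11, 2]
Visit 9 → queue [7, 6, 3, 1, 11, 2]
Visit 7 → queue [6, 3, 1, 11, 2]
Visit 6 → queue [3, 1, 11, 2]
Visit 3 → queue [1, 11, 2]
Visit 1 → queue [11, 2]
Visit 11 → queue [2]
Visit 2 → queue []

Visit order: 12, 10, 5, 8, 4, 0, 14, 13, 9, 7, 6, 3, 1, 11, 2

2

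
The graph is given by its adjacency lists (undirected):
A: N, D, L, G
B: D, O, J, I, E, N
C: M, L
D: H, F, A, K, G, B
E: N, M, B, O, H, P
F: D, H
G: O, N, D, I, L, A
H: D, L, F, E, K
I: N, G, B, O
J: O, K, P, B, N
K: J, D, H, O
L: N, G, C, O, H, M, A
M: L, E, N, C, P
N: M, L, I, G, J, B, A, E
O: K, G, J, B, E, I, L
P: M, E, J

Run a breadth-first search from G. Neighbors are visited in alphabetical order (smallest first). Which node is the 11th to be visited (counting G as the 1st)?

Visit G; enqueue A, D, I, L, N, O → queue [A, D, I, L, N, O]
Visit A → queue [D, I, L, N, O]
Visit D; enqueue B, F, H, K → queue [I, L, N, O, B, F, H, K]
Visit I → queue [L, N, O, B, F, H, K]
Visit L; enqueue C, M → queue [N, O, B, F, H, K, C, M]
Visit N; enqueue E, J → queue [O, B, F, H, K, C, M, E, J]
Visit O → queue [B, F, H, K, C, M, E, J]
Visit B → queue [F, H, K, C, M, E, J]
Visit F → queue [H, K, C, M, E, J]
Visit H → queue [K, C, M, E, J]
Visit K → queue [C, M, E, J]
Visit C → queue [M, E, J]
Visit M; enqueue P → queue [E, J, P]
Visit E → queue [J, P]
Visit J → queue [P]
Visit P → queue []

Visit order: G, A, D, I, L, N, O, B, F, H, K, C, M, E, J, P

K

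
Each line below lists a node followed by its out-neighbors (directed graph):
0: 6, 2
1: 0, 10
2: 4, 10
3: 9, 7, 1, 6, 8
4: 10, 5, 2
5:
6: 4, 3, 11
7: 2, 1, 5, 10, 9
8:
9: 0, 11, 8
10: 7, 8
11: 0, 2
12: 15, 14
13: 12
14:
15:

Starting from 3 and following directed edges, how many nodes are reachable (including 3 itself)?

12

BFS from 3 visits: 3, 1, 6, 7, 8, 9, 0, 10, 4, 11, 2, 5
Reachable nodes: 12 of 16 total.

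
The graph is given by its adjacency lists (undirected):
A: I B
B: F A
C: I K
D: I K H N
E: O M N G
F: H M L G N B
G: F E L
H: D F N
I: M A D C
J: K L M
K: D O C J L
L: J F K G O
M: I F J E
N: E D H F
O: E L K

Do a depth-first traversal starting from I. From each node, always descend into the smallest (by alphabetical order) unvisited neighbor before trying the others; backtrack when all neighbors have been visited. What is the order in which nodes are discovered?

Visit I
I → A
A → B
B → F
F → G
G → E
E → M
M → J
J → K
K → C
K → D
D → H
H → N
K → L
L → O

I → A → B → F → G → E → M → J → K → C → D → H → N → L → O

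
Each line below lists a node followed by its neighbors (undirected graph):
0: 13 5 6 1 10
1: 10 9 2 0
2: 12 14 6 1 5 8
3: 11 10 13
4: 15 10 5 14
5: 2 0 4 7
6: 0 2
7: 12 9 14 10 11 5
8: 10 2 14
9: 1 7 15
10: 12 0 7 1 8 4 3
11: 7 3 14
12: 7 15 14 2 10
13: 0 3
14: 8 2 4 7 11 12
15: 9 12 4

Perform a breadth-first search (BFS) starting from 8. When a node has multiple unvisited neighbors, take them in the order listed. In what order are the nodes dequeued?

8 10 2 14 12 0 7 1 4 3 6 5 11 15 13 9

Visit 8; enqueue 10, 2, 14 → queue [10, 2, 14]
Visit 10; enqueue 12, 0, 7, 1, 4, 3 → queue [2, 14, 12, 0, 7, 1, 4, 3]
Visit 2; enqueue 6, 5 → queue [14, 12, 0, 7, 1, 4, 3, 6, 5]
Visit 14; enqueue 11 → queue [12, 0, 7, 1, 4, 3, 6, 5, 11]
Visit 12; enqueue 15 → queue [0, 7, 1, 4, 3, 6, 5, 11, 15]
Visit 0; enqueue 13 → queue [7, 1, 4, 3, 6, 5, 11, 15, 13]
Visit 7; enqueue 9 → queue [1, 4, 3, 6, 5, 11, 15, 13, 9]
Visit 1 → queue [4, 3, 6, 5, 11, 15, 13, 9]
Visit 4 → queue [3, 6, 5, 11, 15, 13, 9]
Visit 3 → queue [6, 5, 11, 15, 13, 9]
Visit 6 → queue [5, 11, 15, 13, 9]
Visit 5 → queue [11, 15, 13, 9]
Visit 11 → queue [15, 13, 9]
Visit 15 → queue [13, 9]
Visit 13 → queue [9]
Visit 9 → queue []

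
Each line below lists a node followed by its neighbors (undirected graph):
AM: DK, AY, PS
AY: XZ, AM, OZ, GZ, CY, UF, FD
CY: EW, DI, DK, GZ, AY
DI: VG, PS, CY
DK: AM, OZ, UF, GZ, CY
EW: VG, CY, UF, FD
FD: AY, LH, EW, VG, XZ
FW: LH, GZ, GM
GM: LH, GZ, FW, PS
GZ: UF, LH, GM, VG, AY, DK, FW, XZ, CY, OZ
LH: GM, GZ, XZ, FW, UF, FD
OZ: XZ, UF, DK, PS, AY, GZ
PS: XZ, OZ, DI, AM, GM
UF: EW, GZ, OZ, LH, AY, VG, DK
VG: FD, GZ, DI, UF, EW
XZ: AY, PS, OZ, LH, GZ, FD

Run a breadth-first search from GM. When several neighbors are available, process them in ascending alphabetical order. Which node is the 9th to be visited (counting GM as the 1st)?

OZ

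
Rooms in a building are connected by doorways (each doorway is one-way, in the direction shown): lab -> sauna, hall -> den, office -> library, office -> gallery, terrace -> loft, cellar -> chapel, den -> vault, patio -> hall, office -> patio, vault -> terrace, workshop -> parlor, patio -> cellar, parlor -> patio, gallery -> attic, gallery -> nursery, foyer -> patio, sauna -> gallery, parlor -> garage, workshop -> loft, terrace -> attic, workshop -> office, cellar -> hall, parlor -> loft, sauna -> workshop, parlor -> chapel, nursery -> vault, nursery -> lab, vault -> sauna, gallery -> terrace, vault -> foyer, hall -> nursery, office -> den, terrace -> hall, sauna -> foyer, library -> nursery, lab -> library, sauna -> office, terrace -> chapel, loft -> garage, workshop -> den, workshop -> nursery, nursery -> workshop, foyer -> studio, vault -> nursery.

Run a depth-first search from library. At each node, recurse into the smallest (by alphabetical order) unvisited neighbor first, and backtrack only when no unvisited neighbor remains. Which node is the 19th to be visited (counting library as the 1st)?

workshop

Visit library
library → nursery
nursery → lab
lab → sauna
sauna → foyer
foyer → patio
patio → cellar
cellar → chapel
cellar → hall
hall → den
den → vault
vault → terrace
terrace → attic
terrace → loft
loft → garage
foyer → studio
sauna → gallery
sauna → office
sauna → workshop
workshop → parlor

Visit order: library, nursery, lab, sauna, foyer, patio, cellar, chapel, hall, den, vault, terrace, attic, loft, garage, studio, gallery, office, workshop, parlor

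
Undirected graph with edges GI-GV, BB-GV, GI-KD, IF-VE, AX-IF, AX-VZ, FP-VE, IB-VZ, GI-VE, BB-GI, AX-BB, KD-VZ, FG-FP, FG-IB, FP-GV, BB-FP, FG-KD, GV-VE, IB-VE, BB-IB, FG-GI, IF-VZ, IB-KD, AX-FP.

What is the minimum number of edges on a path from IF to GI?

Level 0: IF
Level 1: AX, VE, VZ
Level 2: BB, FP, GI, GV, IB, KD
Level 3: FG
GI first appears at level 2.

2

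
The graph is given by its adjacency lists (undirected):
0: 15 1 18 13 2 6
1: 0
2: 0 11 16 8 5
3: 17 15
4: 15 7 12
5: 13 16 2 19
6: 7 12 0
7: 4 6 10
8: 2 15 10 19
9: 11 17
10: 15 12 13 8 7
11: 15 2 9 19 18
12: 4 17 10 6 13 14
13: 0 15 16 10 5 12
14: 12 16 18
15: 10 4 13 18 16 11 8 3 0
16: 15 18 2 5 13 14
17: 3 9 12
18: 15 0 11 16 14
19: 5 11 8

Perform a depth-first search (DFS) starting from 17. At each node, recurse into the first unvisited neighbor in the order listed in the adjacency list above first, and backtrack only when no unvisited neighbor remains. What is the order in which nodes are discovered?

17 -> 3 -> 15 -> 10 -> 12 -> 4 -> 7 -> 6 -> 0 -> 1 -> 18 -> 11 -> 2 -> 16 -> 5 -> 13 -> 19 -> 8 -> 14 -> 9

Visit 17
17 → 3
3 → 15
15 → 10
10 → 12
12 → 4
4 → 7
7 → 6
6 → 0
0 → 1
0 → 18
18 → 11
11 → 2
2 → 16
16 → 5
5 → 13
5 → 19
19 → 8
16 → 14
11 → 9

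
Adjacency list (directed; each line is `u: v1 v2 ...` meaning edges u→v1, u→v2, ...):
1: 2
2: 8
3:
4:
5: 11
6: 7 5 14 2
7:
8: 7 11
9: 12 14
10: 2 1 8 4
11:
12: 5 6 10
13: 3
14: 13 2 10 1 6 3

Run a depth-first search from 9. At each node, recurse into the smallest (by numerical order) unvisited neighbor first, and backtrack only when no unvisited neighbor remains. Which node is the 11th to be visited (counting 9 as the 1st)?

3

Visit 9
9 → 12
12 → 5
5 → 11
12 → 6
6 → 2
2 → 8
8 → 7
6 → 14
14 → 1
14 → 3
14 → 10
10 → 4
14 → 13

Visit order: 9, 12, 5, 11, 6, 2, 8, 7, 14, 1, 3, 10, 4, 13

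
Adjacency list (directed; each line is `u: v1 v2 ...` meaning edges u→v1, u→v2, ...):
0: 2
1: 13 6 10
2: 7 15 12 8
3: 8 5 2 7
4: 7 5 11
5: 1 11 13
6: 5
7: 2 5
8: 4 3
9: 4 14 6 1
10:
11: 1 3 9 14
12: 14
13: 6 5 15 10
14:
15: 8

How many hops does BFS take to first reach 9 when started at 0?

5

Level 0: 0
Level 1: 2
Level 2: 7, 8, 12, 15
Level 3: 3, 4, 5, 14
Level 4: 1, 11, 13
Level 5: 6, 9, 10
9 first appears at level 5.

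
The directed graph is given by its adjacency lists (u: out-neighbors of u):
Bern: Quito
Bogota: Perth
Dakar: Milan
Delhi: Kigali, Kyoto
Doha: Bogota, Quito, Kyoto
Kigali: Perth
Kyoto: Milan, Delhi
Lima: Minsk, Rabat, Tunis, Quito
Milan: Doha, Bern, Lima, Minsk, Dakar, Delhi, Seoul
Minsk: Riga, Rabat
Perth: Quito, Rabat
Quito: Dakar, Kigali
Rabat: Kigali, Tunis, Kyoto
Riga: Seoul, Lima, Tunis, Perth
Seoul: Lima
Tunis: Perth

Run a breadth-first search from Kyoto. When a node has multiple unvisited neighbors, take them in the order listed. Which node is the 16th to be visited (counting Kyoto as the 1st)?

Perth

Visit Kyoto; enqueue Milan, Delhi → queue [Milan, Delhi]
Visit Milan; enqueue Doha, Bern, Lima, Minsk, Dakar, Seoul → queue [Delhi, Doha, Bern, Lima, Minsk, Dakar, Seoul]
Visit Delhi; enqueue Kigali → queue [Doha, Bern, Lima, Minsk, Dakar, Seoul, Kigali]
Visit Doha; enqueue Bogota, Quito → queue [Bern, Lima, Minsk, Dakar, Seoul, Kigali, Bogota, Quito]
Visit Bern → queue [Lima, Minsk, Dakar, Seoul, Kigali, Bogota, Quito]
Visit Lima; enqueue Rabat, Tunis → queue [Minsk, Dakar, Seoul, Kigali, Bogota, Quito, Rabat, Tunis]
Visit Minsk; enqueue Riga → queue [Dakar, Seoul, Kigali, Bogota, Quito, Rabat, Tunis, Riga]
Visit Dakar → queue [Seoul, Kigali, Bogota, Quito, Rabat, Tunis, Riga]
Visit Seoul → queue [Kigali, Bogota, Quito, Rabat, Tunis, Riga]
Visit Kigali; enqueue Perth → queue [Bogota, Quito, Rabat, Tunis, Riga, Perth]
Visit Bogota → queue [Quito, Rabat, Tunis, Riga, Perth]
Visit Quito → queue [Rabat, Tunis, Riga, Perth]
Visit Rabat → queue [Tunis, Riga, Perth]
Visit Tunis → queue [Riga, Perth]
Visit Riga → queue [Perth]
Visit Perth → queue []

Visit order: Kyoto, Milan, Delhi, Doha, Bern, Lima, Minsk, Dakar, Seoul, Kigali, Bogota, Quito, Rabat, Tunis, Riga, Perth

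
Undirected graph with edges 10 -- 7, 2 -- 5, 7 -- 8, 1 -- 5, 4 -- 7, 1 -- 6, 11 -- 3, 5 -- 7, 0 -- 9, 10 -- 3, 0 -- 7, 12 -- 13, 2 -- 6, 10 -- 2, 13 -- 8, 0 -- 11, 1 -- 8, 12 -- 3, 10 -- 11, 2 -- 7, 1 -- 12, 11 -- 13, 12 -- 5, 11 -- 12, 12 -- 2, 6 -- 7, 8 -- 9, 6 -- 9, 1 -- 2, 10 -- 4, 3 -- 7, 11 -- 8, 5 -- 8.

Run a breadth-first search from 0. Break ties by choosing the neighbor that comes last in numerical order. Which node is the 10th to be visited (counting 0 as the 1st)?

6

Visit 0; enqueue 11, 9, 7 → queue [11, 9, 7]
Visit 11; enqueue 13, 12, 10, 8, 3 → queue [9, 7, 13, 12, 10, 8, 3]
Visit 9; enqueue 6 → queue [7, 13, 12, 10, 8, 3, 6]
Visit 7; enqueue 5, 4, 2 → queue [13, 12, 10, 8, 3, 6, 5, 4, 2]
Visit 13 → queue [12, 10, 8, 3, 6, 5, 4, 2]
Visit 12; enqueue 1 → queue [10, 8, 3, 6, 5, 4, 2, 1]
Visit 10 → queue [8, 3, 6, 5, 4, 2, 1]
Visit 8 → queue [3, 6, 5, 4, 2, 1]
Visit 3 → queue [6, 5, 4, 2, 1]
Visit 6 → queue [5, 4, 2, 1]
Visit 5 → queue [4, 2, 1]
Visit 4 → queue [2, 1]
Visit 2 → queue [1]
Visit 1 → queue []

Visit order: 0, 11, 9, 7, 13, 12, 10, 8, 3, 6, 5, 4, 2, 1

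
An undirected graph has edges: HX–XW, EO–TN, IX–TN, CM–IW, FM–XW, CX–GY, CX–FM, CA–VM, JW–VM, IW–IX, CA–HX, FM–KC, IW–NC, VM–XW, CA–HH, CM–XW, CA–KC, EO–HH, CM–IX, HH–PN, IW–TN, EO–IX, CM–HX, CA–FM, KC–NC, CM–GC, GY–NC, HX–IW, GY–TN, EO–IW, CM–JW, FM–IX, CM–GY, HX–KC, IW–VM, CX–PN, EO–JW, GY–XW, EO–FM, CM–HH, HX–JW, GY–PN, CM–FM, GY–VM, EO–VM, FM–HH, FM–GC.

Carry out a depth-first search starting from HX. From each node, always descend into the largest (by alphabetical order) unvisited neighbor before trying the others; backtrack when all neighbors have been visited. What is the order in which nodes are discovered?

Visit HX
HX → XW
XW → VM
VM → JW
JW → EO
EO → TN
TN → IX
IX → IW
IW → NC
NC → KC
KC → FM
FM → HH
HH → PN
PN → GY
GY → CX
GY → CM
CM → GC
HH → CA

HX XW VM JW EO TN IX IW NC KC FM HH PN GY CX CM GC CA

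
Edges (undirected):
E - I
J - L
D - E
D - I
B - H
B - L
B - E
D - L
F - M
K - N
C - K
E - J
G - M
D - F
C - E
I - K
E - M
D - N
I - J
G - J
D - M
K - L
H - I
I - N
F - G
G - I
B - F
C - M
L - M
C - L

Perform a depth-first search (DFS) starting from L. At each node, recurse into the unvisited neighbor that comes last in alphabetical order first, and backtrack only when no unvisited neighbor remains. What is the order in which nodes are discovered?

L -> M -> G -> J -> I -> N -> K -> C -> E -> D -> F -> B -> H

Visit L
L → M
M → G
G → J
J → I
I → N
N → K
K → C
C → E
E → D
D → F
F → B
B → H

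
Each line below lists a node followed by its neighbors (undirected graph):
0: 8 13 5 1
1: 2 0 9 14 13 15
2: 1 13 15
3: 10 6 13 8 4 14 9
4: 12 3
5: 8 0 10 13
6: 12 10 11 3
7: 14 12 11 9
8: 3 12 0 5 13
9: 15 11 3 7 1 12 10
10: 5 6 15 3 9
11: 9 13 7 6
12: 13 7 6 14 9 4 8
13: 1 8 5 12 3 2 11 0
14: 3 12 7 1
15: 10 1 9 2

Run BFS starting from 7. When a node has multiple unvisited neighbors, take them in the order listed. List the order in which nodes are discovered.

Visit 7; enqueue 14, 12, 11, 9 → queue [14, 12, 11, 9]
Visit 14; enqueue 3, 1 → queue [12, 11, 9, 3, 1]
Visit 12; enqueue 13, 6, 4, 8 → queue [11, 9, 3, 1, 13, 6, 4, 8]
Visit 11 → queue [9, 3, 1, 13, 6, 4, 8]
Visit 9; enqueue 15, 10 → queue [3, 1, 13, 6, 4, 8, 15, 10]
Visit 3 → queue [1, 13, 6, 4, 8, 15, 10]
Visit 1; enqueue 2, 0 → queue [13, 6, 4, 8, 15, 10, 2, 0]
Visit 13; enqueue 5 → queue [6, 4, 8, 15, 10, 2, 0, 5]
Visit 6 → queue [4, 8, 15, 10, 2, 0, 5]
Visit 4 → queue [8, 15, 10, 2, 0, 5]
Visit 8 → queue [15, 10, 2, 0, 5]
Visit 15 → queue [10, 2, 0, 5]
Visit 10 → queue [2, 0, 5]
Visit 2 → queue [0, 5]
Visit 0 → queue [5]
Visit 5 → queue []

7 -> 14 -> 12 -> 11 -> 9 -> 3 -> 1 -> 13 -> 6 -> 4 -> 8 -> 15 -> 10 -> 2 -> 0 -> 5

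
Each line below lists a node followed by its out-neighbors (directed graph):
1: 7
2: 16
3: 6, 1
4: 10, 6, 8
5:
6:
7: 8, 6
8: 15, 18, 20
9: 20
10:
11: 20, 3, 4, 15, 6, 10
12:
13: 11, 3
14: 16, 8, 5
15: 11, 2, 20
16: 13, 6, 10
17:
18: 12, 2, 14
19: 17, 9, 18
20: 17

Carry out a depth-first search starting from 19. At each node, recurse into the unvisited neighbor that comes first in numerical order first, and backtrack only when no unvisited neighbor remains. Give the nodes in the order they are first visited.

Visit 19
19 → 9
9 → 20
20 → 17
19 → 18
18 → 2
2 → 16
16 → 6
16 → 10
16 → 13
13 → 3
3 → 1
1 → 7
7 → 8
8 → 15
15 → 11
11 → 4
18 → 12
18 → 14
14 → 5

19 9 20 17 18 2 16 6 10 13 3 1 7 8 15 11 4 12 14 5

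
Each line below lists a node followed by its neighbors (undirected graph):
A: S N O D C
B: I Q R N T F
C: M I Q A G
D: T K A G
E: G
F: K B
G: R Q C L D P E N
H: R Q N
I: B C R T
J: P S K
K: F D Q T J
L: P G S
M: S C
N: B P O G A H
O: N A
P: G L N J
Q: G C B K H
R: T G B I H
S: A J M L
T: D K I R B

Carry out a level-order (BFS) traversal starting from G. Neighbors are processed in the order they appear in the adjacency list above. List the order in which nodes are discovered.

Visit G; enqueue R, Q, C, L, D, P, E, N → queue [R, Q, C, L, D, P, E, N]
Visit R; enqueue T, B, I, H → queue [Q, C, L, D, P, E, N, T, B, I, H]
Visit Q; enqueue K → queue [C, L, D, P, E, N, T, B, I, H, K]
Visit C; enqueue M, A → queue [L, D, P, E, N, T, B, I, H, K, M, A]
Visit L; enqueue S → queue [D, P, E, N, T, B, I, H, K, M, A, S]
Visit D → queue [P, E, N, T, B, I, H, K, M, A, S]
Visit P; enqueue J → queue [E, N, T, B, I, H, K, M, A, S, J]
Visit E → queue [N, T, B, I, H, K, M, A, S, J]
Visit N; enqueue O → queue [T, B, I, H, K, M, A, S, J, O]
Visit T → queue [B, I, H, K, M, A, S, J, O]
Visit B; enqueue F → queue [I, H, K, M, A, S, J, O, F]
Visit I → queue [H, K, M, A, S, J, O, F]
Visit H → queue [K, M, A, S, J, O, F]
Visit K → queue [M, A, S, J, O, F]
Visit M → queue [A, S, J, O, F]
Visit A → queue [S, J, O, F]
Visit S → queue [J, O, F]
Visit J → queue [O, F]
Visit O → queue [F]
Visit F → queue []

G, R, Q, C, L, D, P, E, N, T, B, I, H, K, M, A, S, J, O, F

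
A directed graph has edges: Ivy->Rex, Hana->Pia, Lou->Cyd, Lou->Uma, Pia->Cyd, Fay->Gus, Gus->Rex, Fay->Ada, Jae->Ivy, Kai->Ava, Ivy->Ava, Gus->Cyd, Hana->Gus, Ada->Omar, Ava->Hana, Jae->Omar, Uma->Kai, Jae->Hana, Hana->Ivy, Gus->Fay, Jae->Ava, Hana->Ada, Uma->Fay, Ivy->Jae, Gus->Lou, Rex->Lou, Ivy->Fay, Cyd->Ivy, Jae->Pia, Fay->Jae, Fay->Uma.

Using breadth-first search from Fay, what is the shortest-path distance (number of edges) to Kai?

2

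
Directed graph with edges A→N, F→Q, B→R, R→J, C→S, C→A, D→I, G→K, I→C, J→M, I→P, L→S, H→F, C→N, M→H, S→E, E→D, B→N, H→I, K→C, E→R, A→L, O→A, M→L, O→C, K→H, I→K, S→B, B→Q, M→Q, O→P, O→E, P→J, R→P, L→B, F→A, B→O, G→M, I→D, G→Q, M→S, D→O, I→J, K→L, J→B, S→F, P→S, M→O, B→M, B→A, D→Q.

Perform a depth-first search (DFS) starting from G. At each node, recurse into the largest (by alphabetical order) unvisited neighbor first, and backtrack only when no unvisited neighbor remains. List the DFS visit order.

G → Q → M → S → F → A → N → L → B → R → P → J → O → E → D → I → K → H → C

Visit G
G → Q
G → M
M → S
S → F
F → A
A → N
A → L
L → B
B → R
R → P
P → J
B → O
O → E
E → D
D → I
I → K
K → H
K → C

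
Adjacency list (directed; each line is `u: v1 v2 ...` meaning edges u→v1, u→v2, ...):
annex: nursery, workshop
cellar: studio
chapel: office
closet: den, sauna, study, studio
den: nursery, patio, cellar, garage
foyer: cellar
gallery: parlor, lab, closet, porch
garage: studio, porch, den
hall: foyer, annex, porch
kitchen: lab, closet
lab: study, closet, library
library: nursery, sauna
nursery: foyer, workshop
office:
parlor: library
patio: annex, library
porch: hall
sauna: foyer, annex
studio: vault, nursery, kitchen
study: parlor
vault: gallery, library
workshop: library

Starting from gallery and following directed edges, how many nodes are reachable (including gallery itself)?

20

BFS from gallery visits: gallery, parlor, lab, closet, porch, library, study, den, sauna, studio, hall, nursery, patio, cellar, garage, foyer, annex, vault, kitchen, workshop
Reachable nodes: 20 of 22 total.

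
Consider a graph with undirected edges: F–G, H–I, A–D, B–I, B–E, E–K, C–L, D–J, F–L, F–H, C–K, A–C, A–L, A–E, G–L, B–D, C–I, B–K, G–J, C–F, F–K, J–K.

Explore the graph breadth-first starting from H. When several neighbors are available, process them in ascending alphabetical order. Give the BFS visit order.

H, F, I, C, G, K, L, B, A, J, E, D

Visit H; enqueue F, I → queue [F, I]
Visit F; enqueue C, G, K, L → queue [I, C, G, K, L]
Visit I; enqueue B → queue [C, G, K, L, B]
Visit C; enqueue A → queue [G, K, L, B, A]
Visit G; enqueue J → queue [K, L, B, A, J]
Visit K; enqueue E → queue [L, B, A, J, E]
Visit L → queue [B, A, J, E]
Visit B; enqueue D → queue [A, J, E, D]
Visit A → queue [J, E, D]
Visit J → queue [E, D]
Visit E → queue [D]
Visit D → queue []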